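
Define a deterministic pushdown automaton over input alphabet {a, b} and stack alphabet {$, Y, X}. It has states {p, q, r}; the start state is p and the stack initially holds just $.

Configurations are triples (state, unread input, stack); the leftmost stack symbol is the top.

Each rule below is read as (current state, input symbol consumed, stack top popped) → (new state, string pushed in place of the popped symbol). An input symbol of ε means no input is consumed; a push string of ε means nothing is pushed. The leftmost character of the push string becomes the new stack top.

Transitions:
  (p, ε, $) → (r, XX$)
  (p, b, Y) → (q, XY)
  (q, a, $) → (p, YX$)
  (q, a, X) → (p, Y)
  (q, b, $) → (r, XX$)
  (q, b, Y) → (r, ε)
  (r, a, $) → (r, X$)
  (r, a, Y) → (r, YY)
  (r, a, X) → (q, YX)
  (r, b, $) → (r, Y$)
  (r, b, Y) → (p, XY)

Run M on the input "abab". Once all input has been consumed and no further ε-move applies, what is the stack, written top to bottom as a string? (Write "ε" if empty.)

(p, abab, $) ⊢ (r, abab, XX$) ⊢ (q, bab, YXX$) ⊢ (r, ab, XX$) ⊢ (q, b, YXX$) ⊢ (r, ε, XX$)
All input consumed in state r with stack XX$.

XX$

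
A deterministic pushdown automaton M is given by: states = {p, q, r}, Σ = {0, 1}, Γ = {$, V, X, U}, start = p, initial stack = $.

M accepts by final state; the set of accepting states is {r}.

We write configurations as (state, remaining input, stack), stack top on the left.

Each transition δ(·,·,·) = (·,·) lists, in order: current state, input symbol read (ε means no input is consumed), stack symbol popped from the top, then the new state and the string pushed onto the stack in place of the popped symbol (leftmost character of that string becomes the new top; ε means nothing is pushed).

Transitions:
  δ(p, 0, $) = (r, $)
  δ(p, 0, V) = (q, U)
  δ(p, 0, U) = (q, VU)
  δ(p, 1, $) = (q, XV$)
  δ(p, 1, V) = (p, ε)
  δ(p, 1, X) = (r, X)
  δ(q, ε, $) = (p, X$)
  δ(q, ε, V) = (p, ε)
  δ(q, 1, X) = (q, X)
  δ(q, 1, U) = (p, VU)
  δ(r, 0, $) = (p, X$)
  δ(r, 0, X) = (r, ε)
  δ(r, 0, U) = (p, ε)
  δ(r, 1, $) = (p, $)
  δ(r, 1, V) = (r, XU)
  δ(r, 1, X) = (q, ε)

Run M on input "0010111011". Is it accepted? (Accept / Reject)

Reject

(p, 0010111011, $)
  read 0, top $: go to r, push $ → (r, 010111011, $)
  read 0, top $: go to p, push X$ → (p, 10111011, X$)
  read 1, top X: go to r, push X → (r, 0111011, X$)
  read 0, top X: go to r, push ε → (r, 111011, $)
  read 1, top $: go to p, push $ → (p, 11011, $)
  read 1, top $: go to q, push XV$ → (q, 1011, XV$)
  read 1, top X: go to q, push X → (q, 011, XV$)
No transition applies at (q, 011, XV$); input not fully consumed.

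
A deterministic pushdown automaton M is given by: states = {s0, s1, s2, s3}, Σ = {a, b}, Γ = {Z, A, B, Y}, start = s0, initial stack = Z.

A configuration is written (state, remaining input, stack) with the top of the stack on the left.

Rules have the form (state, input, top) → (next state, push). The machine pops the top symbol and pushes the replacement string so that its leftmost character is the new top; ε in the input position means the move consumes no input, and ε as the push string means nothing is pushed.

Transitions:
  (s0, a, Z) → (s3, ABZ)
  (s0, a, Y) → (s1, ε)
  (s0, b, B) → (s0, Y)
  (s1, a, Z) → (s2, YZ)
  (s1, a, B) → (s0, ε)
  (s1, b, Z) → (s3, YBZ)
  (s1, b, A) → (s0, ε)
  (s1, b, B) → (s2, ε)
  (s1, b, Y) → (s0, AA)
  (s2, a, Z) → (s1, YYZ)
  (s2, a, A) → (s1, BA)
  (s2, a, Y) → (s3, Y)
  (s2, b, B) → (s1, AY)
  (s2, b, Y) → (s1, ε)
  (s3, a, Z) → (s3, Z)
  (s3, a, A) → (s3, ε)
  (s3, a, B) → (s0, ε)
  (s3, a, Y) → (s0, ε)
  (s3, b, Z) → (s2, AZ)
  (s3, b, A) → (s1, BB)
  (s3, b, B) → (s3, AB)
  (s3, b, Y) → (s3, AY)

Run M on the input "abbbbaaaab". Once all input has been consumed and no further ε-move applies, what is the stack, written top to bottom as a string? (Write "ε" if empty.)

(s0, abbbbaaaab, Z)
  read a, top Z: go to s3, push ABZ → (s3, bbbbaaaab, ABZ)
  read b, top A: go to s1, push BB → (s1, bbbaaaab, BBBZ)
  read b, top B: go to s2, push ε → (s2, bbaaaab, BBZ)
  read b, top B: go to s1, push AY → (s1, baaaab, AYBZ)
  read b, top A: go to s0, push ε → (s0, aaaab, YBZ)
  read a, top Y: go to s1, push ε → (s1, aaab, BZ)
  read a, top B: go to s0, push ε → (s0, aab, Z)
  read a, top Z: go to s3, push ABZ → (s3, ab, ABZ)
  read a, top A: go to s3, push ε → (s3, b, BZ)
  read b, top B: go to s3, push AB → (s3, ε, ABZ)
All input consumed in state s3 with stack ABZ.

ABZ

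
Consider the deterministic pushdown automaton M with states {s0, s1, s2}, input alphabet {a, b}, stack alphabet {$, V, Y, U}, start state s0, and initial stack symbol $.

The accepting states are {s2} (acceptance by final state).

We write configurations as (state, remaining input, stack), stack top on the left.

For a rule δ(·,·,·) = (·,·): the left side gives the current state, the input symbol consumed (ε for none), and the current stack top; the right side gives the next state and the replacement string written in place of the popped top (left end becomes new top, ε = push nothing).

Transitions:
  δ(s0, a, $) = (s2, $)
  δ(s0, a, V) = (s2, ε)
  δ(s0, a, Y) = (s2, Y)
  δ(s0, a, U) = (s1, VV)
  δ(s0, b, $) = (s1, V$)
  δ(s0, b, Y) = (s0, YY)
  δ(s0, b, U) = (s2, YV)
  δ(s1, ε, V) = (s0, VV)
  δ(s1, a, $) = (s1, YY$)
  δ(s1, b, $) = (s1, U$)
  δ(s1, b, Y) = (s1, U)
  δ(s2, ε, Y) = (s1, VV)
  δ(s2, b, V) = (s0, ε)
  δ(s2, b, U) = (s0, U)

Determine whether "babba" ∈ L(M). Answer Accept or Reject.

(s0, babba, $)
  read b, top $: go to s1, push V$ → (s1, abba, V$)
  ε-move, top V: go to s0, push VV → (s0, abba, VV$)
  read a, top V: go to s2, push ε → (s2, bba, V$)
  read b, top V: go to s0, push ε → (s0, ba, $)
  read b, top $: go to s1, push V$ → (s1, a, V$)
  ε-move, top V: go to s0, push VV → (s0, a, VV$)
  read a, top V: go to s2, push ε → (s2, ε, V$)
All input consumed; state s2 ∈ F.

Accept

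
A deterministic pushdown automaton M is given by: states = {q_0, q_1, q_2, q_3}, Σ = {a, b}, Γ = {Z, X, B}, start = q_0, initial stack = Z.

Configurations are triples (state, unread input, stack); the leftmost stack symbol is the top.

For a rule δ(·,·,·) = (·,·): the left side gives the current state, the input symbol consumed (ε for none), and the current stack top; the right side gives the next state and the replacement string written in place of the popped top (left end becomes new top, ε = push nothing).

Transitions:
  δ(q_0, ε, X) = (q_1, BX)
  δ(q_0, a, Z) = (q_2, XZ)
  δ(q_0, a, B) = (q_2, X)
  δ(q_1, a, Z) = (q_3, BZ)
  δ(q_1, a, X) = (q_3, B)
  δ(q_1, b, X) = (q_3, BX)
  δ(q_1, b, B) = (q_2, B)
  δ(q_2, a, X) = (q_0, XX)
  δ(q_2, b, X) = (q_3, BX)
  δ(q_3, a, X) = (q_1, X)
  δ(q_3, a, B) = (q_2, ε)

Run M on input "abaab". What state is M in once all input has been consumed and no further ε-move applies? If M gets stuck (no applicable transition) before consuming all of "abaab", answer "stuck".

q_2

(q_0, abaab, Z)
  read a, top Z: go to q_2, push XZ → (q_2, baab, XZ)
  read b, top X: go to q_3, push BX → (q_3, aab, BXZ)
  read a, top B: go to q_2, push ε → (q_2, ab, XZ)
  read a, top X: go to q_0, push XX → (q_0, b, XXZ)
  ε-move, top X: go to q_1, push BX → (q_1, b, BXXZ)
  read b, top B: go to q_2, push B → (q_2, ε, BXXZ)
All input consumed; M is in state q_2.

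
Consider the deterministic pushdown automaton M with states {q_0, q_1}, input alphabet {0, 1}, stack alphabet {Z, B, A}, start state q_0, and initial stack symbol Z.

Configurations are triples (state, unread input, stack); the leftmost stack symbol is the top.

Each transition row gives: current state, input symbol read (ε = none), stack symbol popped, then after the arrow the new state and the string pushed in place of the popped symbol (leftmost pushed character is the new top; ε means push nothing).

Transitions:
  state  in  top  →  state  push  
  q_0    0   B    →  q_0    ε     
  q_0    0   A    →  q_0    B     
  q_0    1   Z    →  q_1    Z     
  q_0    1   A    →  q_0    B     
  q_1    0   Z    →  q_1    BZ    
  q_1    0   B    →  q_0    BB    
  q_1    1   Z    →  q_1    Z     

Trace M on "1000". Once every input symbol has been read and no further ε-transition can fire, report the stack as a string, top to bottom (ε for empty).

(q_0, 1000, Z) ⊢ (q_1, 000, Z) ⊢ (q_1, 00, BZ) ⊢ (q_0, 0, BBZ) ⊢ (q_0, ε, BZ)
All input consumed in state q_0 with stack BZ.

BZ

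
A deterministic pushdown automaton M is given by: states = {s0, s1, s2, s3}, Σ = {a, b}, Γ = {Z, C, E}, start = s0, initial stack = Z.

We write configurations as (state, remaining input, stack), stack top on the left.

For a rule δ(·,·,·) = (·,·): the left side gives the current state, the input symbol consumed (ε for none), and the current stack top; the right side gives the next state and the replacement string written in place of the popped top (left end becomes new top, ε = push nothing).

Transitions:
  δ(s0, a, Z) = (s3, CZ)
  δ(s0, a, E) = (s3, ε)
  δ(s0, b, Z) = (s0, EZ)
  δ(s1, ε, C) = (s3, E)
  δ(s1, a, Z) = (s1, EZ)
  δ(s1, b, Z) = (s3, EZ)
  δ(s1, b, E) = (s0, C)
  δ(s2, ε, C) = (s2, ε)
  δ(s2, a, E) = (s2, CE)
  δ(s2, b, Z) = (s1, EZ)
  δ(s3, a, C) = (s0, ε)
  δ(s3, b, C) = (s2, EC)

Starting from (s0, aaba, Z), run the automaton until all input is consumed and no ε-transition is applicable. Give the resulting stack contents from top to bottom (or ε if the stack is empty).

Z

(s0, aaba, Z)
  read a, top Z: go to s3, push CZ → (s3, aba, CZ)
  read a, top C: go to s0, push ε → (s0, ba, Z)
  read b, top Z: go to s0, push EZ → (s0, a, EZ)
  read a, top E: go to s3, push ε → (s3, ε, Z)
All input consumed in state s3 with stack Z.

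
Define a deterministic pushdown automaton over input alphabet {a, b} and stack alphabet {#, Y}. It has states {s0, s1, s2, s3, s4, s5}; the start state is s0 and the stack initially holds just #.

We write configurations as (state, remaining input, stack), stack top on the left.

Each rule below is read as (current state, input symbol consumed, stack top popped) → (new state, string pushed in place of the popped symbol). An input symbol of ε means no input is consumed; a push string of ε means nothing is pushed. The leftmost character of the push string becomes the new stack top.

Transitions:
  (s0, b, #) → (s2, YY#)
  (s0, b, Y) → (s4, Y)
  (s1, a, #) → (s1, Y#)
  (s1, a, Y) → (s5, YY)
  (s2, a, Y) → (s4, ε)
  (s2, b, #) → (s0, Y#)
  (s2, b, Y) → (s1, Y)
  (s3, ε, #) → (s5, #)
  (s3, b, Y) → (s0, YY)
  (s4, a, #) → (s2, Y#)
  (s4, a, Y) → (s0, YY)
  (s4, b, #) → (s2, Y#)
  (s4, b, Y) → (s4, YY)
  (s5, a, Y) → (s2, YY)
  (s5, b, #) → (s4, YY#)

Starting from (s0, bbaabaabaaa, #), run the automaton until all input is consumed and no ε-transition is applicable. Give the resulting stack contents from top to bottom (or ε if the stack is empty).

(s0, bbaabaabaaa, #)
  read b, top #: go to s2, push YY# → (s2, baabaabaaa, YY#)
  read b, top Y: go to s1, push Y → (s1, aabaabaaa, YY#)
  read a, top Y: go to s5, push YY → (s5, abaabaaa, YYY#)
  read a, top Y: go to s2, push YY → (s2, baabaaa, YYYY#)
  read b, top Y: go to s1, push Y → (s1, aabaaa, YYYY#)
  read a, top Y: go to s5, push YY → (s5, abaaa, YYYYY#)
  read a, top Y: go to s2, push YY → (s2, baaa, YYYYYY#)
  read b, top Y: go to s1, push Y → (s1, aaa, YYYYYY#)
  read a, top Y: go to s5, push YY → (s5, aa, YYYYYYY#)
  read a, top Y: go to s2, push YY → (s2, a, YYYYYYYY#)
  read a, top Y: go to s4, push ε → (s4, ε, YYYYYYY#)
All input consumed in state s4 with stack YYYYYYY#.

YYYYYYY#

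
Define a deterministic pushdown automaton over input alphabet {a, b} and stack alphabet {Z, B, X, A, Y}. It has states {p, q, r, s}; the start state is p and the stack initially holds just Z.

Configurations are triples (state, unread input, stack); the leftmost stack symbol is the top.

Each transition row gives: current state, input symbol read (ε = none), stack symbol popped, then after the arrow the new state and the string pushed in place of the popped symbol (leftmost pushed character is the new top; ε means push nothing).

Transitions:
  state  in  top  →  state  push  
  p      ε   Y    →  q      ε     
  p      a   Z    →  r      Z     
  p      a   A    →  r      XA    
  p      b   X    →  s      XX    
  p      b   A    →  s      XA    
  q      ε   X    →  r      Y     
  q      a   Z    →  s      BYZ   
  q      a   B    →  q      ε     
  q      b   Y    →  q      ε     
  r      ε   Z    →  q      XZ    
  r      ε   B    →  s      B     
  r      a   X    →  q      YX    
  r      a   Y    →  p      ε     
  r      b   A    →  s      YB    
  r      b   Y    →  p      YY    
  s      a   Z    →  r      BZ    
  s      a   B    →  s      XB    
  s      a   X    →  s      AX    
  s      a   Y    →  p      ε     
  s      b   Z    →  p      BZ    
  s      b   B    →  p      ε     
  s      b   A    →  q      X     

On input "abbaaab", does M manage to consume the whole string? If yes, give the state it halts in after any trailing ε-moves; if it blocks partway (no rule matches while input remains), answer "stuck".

(p, abbaaab, Z) ⊢ (r, bbaaab, Z) ⊢ (q, bbaaab, XZ) ⊢ (r, bbaaab, YZ) ⊢ (p, baaab, YYZ) ⊢ (q, baaab, YZ) ⊢ (q, aaab, Z) ⊢ (s, aab, BYZ) ⊢ (s, ab, XBYZ) ⊢ (s, b, AXBYZ) ⊢ (q, ε, XXBYZ) ⊢ (r, ε, YXBYZ)
All input consumed; M is in state r.

r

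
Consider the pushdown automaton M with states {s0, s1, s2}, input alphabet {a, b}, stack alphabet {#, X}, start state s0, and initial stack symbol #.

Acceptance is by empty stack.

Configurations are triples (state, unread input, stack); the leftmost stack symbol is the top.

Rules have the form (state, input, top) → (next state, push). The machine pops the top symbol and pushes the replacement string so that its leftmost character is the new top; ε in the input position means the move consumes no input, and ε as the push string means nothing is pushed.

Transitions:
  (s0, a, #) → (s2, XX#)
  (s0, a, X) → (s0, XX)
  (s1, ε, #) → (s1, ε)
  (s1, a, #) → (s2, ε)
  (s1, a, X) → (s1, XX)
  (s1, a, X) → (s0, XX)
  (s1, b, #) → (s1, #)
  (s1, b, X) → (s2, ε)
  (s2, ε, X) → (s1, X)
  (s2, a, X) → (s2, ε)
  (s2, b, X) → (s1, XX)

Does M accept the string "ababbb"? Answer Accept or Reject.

Reject

No computation consumes all input and empties the stack.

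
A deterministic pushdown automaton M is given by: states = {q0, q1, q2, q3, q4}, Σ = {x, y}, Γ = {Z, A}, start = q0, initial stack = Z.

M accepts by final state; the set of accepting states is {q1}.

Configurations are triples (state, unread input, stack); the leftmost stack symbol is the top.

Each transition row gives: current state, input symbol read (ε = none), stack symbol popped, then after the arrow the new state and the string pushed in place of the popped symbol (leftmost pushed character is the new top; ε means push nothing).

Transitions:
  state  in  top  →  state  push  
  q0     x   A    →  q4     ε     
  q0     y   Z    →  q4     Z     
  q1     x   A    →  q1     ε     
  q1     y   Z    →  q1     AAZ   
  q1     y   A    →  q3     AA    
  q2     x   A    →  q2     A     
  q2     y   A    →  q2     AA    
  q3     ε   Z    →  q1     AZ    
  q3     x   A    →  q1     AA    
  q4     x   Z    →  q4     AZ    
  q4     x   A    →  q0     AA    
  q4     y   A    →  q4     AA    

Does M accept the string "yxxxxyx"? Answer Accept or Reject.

(q0, yxxxxyx, Z)
  read y, top Z: go to q4, push Z → (q4, xxxxyx, Z)
  read x, top Z: go to q4, push AZ → (q4, xxxyx, AZ)
  read x, top A: go to q0, push AA → (q0, xxyx, AAZ)
  read x, top A: go to q4, push ε → (q4, xyx, AZ)
  read x, top A: go to q0, push AA → (q0, yx, AAZ)
No transition applies at (q0, yx, AAZ); input not fully consumed.

Reject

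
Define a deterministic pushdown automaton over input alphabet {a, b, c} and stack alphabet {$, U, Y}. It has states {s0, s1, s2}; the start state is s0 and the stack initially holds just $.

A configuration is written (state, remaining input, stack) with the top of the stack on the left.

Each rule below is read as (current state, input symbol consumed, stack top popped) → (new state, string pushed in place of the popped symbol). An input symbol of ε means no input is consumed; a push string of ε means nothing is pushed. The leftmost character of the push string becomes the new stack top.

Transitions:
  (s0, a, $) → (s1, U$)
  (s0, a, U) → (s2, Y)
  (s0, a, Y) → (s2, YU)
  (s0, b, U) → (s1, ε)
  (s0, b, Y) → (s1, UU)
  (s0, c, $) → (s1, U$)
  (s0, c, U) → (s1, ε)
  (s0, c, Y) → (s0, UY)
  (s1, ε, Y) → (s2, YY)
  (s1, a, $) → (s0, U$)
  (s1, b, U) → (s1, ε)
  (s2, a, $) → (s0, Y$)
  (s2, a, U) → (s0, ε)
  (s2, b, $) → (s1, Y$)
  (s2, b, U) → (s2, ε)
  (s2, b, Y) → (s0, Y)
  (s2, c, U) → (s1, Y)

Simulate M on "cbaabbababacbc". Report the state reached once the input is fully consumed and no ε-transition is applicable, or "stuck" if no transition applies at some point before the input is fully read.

stuck

(s0, cbaabbababacbc, $)
  read c, top $: go to s1, push U$ → (s1, baabbababacbc, U$)
  read b, top U: go to s1, push ε → (s1, aabbababacbc, $)
  read a, top $: go to s0, push U$ → (s0, abbababacbc, U$)
  read a, top U: go to s2, push Y → (s2, bbababacbc, Y$)
  read b, top Y: go to s0, push Y → (s0, bababacbc, Y$)
  read b, top Y: go to s1, push UU → (s1, ababacbc, UU$)
No transition for (s1, a, top U); M blocks with input ababacbc remaining.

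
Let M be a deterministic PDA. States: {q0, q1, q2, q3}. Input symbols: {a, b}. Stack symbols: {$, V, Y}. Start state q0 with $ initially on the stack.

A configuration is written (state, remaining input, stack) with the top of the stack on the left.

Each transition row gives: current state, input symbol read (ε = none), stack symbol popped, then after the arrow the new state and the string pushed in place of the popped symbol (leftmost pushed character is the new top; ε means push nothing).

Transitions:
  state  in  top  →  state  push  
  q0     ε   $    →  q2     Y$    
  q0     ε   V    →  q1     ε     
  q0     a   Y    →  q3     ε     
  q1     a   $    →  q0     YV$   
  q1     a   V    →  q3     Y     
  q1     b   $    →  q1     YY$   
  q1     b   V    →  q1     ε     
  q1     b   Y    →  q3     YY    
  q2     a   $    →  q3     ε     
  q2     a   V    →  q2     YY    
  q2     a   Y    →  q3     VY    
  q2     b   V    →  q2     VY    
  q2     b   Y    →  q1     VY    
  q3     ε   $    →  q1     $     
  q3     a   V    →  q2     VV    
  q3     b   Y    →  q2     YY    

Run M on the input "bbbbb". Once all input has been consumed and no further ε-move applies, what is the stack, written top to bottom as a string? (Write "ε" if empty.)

(q0, bbbbb, $)
  ε-move, top $: go to q2, push Y$ → (q2, bbbbb, Y$)
  read b, top Y: go to q1, push VY → (q1, bbbb, VY$)
  read b, top V: go to q1, push ε → (q1, bbb, Y$)
  read b, top Y: go to q3, push YY → (q3, bb, YY$)
  read b, top Y: go to q2, push YY → (q2, b, YYY$)
  read b, top Y: go to q1, push VY → (q1, ε, VYYY$)
All input consumed in state q1 with stack VYYY$.

VYYY$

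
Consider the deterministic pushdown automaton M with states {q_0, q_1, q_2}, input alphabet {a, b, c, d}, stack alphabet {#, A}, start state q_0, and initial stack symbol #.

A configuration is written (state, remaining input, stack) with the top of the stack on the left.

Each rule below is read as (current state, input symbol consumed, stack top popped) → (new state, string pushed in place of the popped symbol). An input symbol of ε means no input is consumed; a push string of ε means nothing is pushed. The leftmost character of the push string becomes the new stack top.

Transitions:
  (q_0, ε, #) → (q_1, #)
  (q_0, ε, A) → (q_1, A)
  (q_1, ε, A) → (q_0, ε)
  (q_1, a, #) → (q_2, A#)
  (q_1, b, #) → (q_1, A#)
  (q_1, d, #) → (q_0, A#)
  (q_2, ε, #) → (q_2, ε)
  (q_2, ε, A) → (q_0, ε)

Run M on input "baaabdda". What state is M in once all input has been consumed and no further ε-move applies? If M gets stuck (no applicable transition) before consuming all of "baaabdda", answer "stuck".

q_1

(q_0, baaabdda, #) ⊢ (q_1, baaabdda, #) ⊢ (q_1, aaabdda, A#) ⊢ (q_0, aaabdda, #) ⊢ (q_1, aaabdda, #) ⊢ (q_2, aabdda, A#) ⊢ (q_0, aabdda, #) ⊢ (q_1, aabdda, #) ⊢ (q_2, abdda, A#) ⊢ (q_0, abdda, #) ⊢ (q_1, abdda, #) ⊢ (q_2, bdda, A#) ⊢ (q_0, bdda, #) ⊢ (q_1, bdda, #) ⊢ (q_1, dda, A#) ⊢ (q_0, dda, #) ⊢ (q_1, dda, #) ⊢ (q_0, da, A#) ⊢ (q_1, da, A#) ⊢ (q_0, da, #) ⊢ (q_1, da, #) ⊢ (q_0, a, A#) ⊢ (q_1, a, A#) ⊢ (q_0, a, #) ⊢ (q_1, a, #) ⊢ (q_2, ε, A#) ⊢ (q_0, ε, #) ⊢ (q_1, ε, #)
All input consumed; M is in state q_1.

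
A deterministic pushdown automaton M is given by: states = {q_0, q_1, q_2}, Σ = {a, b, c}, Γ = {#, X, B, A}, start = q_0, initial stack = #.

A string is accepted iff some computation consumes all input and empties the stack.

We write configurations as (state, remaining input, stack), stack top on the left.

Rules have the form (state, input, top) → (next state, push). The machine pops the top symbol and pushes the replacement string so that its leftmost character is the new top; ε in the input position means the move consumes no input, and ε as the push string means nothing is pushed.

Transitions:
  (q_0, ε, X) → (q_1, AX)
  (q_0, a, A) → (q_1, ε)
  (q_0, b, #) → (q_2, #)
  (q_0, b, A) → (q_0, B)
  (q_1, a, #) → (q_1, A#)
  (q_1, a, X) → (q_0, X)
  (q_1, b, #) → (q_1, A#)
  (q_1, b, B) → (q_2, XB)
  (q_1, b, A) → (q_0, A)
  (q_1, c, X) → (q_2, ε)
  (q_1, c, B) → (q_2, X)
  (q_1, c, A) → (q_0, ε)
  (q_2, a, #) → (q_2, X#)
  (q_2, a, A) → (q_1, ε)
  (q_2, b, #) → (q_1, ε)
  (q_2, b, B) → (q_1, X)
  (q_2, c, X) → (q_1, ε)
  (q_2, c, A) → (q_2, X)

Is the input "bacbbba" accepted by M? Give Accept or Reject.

(q_0, bacbbba, #)
  read b, top #: go to q_2, push # → (q_2, acbbba, #)
  read a, top #: go to q_2, push X# → (q_2, cbbba, X#)
  read c, top X: go to q_1, push ε → (q_1, bbba, #)
  read b, top #: go to q_1, push A# → (q_1, bba, A#)
  read b, top A: go to q_0, push A → (q_0, ba, A#)
  read b, top A: go to q_0, push B → (q_0, a, B#)
No transition applies at (q_0, a, B#); input not fully consumed.

Reject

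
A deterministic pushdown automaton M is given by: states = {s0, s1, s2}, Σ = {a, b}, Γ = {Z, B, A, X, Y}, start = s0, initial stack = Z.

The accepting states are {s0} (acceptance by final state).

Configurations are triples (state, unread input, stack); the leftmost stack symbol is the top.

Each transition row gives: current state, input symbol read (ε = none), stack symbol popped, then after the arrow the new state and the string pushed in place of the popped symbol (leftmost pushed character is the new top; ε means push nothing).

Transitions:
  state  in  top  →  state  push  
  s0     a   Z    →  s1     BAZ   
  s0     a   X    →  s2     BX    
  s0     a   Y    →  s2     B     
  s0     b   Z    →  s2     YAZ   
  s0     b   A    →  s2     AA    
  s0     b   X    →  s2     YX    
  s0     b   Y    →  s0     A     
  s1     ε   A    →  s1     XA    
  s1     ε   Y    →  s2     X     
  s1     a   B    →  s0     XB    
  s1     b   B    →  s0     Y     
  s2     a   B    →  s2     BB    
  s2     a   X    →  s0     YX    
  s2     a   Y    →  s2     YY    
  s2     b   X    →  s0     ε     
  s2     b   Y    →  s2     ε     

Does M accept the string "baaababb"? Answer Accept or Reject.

Reject

(s0, baaababb, Z) ⊢ (s2, aaababb, YAZ) ⊢ (s2, aababb, YYAZ) ⊢ (s2, ababb, YYYAZ) ⊢ (s2, babb, YYYYAZ) ⊢ (s2, abb, YYYAZ) ⊢ (s2, bb, YYYYAZ) ⊢ (s2, b, YYYAZ) ⊢ (s2, ε, YYAZ)
All input consumed; state s2 ∉ F and no further ε-move applies.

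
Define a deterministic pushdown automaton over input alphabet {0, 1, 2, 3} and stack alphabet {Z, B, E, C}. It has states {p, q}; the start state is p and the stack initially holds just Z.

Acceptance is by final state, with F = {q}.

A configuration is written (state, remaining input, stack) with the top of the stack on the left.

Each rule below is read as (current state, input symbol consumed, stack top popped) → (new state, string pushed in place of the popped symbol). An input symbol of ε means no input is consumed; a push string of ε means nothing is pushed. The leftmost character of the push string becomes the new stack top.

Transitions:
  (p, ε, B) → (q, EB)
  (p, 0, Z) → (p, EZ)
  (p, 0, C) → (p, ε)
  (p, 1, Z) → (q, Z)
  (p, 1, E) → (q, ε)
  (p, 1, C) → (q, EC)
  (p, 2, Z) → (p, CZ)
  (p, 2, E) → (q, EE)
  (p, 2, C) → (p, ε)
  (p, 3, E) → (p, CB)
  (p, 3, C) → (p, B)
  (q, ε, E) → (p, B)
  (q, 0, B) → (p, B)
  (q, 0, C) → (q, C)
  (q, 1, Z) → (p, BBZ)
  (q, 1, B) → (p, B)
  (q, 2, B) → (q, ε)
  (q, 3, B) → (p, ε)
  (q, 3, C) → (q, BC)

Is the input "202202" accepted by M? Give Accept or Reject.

(p, 202202, Z)
  read 2, top Z: go to p, push CZ → (p, 02202, CZ)
  read 0, top C: go to p, push ε → (p, 2202, Z)
  read 2, top Z: go to p, push CZ → (p, 202, CZ)
  read 2, top C: go to p, push ε → (p, 02, Z)
  read 0, top Z: go to p, push EZ → (p, 2, EZ)
  read 2, top E: go to q, push EE → (q, ε, EEZ)
All input consumed; state q ∈ F.

Accept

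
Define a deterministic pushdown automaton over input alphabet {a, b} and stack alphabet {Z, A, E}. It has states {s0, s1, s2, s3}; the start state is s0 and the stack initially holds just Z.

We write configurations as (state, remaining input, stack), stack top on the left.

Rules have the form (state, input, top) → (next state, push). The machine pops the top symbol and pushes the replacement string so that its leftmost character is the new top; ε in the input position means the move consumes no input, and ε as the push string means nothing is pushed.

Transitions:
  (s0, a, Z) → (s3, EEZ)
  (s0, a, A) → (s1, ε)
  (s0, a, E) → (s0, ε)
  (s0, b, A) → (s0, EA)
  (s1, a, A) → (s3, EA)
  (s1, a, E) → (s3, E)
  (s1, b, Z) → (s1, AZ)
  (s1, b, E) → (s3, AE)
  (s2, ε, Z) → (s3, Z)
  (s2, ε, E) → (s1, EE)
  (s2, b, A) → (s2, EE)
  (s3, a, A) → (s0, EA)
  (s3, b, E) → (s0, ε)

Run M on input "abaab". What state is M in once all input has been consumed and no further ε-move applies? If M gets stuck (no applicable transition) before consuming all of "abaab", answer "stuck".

s0

(s0, abaab, Z)
  read a, top Z: go to s3, push EEZ → (s3, baab, EEZ)
  read b, top E: go to s0, push ε → (s0, aab, EZ)
  read a, top E: go to s0, push ε → (s0, ab, Z)
  read a, top Z: go to s3, push EEZ → (s3, b, EEZ)
  read b, top E: go to s0, push ε → (s0, ε, EZ)
All input consumed; M is in state s0.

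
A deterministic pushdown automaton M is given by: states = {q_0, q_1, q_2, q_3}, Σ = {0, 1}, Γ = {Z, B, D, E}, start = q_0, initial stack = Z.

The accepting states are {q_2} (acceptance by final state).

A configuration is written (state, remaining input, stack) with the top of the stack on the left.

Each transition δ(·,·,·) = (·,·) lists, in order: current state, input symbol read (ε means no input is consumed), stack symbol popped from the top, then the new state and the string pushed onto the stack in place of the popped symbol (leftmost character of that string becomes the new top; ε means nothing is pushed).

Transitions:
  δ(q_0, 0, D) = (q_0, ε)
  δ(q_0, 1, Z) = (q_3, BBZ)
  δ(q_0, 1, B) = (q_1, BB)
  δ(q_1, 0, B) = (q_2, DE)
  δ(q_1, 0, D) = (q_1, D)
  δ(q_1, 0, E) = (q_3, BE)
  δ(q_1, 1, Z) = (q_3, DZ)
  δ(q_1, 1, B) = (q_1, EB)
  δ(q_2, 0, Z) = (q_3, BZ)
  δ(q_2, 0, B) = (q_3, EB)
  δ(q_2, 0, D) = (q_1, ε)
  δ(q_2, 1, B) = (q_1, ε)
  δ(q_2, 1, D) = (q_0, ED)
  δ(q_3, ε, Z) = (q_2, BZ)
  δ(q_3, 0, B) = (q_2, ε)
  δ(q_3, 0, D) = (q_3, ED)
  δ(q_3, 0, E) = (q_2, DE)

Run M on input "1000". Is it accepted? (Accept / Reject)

Accept

(q_0, 1000, Z)
  read 1, top Z: go to q_3, push BBZ → (q_3, 000, BBZ)
  read 0, top B: go to q_2, push ε → (q_2, 00, BZ)
  read 0, top B: go to q_3, push EB → (q_3, 0, EBZ)
  read 0, top E: go to q_2, push DE → (q_2, ε, DEBZ)
All input consumed; state q_2 ∈ F.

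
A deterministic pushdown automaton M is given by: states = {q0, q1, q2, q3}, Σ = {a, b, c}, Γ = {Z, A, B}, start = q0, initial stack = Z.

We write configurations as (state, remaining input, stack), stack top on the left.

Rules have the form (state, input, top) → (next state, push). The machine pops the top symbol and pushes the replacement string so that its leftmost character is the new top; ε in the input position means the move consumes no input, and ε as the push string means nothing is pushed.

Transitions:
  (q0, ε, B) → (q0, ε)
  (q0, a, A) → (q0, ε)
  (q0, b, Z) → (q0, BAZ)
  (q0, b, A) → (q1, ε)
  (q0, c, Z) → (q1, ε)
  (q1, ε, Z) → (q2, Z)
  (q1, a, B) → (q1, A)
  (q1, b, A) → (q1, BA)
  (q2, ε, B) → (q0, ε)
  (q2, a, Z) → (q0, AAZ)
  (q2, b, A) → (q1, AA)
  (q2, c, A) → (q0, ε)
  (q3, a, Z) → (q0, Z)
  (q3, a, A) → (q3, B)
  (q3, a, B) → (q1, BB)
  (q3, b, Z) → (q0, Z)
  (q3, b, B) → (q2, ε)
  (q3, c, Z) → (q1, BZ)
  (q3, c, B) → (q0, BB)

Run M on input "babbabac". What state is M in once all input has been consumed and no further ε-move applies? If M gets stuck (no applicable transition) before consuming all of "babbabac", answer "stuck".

stuck

(q0, babbabac, Z)
  read b, top Z: go to q0, push BAZ → (q0, abbabac, BAZ)
  ε-move, top B: go to q0, push ε → (q0, abbabac, AZ)
  read a, top A: go to q0, push ε → (q0, bbabac, Z)
  read b, top Z: go to q0, push BAZ → (q0, babac, BAZ)
  ε-move, top B: go to q0, push ε → (q0, babac, AZ)
  read b, top A: go to q1, push ε → (q1, abac, Z)
  ε-move, top Z: go to q2, push Z → (q2, abac, Z)
  read a, top Z: go to q0, push AAZ → (q0, bac, AAZ)
  read b, top A: go to q1, push ε → (q1, ac, AZ)
No transition for (q1, a, top A); M blocks with input ac remaining.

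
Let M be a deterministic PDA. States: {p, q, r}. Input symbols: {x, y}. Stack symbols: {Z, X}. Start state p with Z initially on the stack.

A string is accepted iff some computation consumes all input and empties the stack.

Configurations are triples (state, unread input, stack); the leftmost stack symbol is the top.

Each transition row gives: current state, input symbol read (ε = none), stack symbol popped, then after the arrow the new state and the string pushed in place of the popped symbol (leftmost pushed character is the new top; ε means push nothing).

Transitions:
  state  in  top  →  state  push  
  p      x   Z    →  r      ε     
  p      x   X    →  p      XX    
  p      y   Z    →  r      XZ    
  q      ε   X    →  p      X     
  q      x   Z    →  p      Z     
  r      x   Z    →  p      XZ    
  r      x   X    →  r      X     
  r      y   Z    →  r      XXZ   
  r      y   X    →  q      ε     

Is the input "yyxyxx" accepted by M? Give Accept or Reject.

Reject

(p, yyxyxx, Z)
  read y, top Z: go to r, push XZ → (r, yxyxx, XZ)
  read y, top X: go to q, push ε → (q, xyxx, Z)
  read x, top Z: go to p, push Z → (p, yxx, Z)
  read y, top Z: go to r, push XZ → (r, xx, XZ)
  read x, top X: go to r, push X → (r, x, XZ)
  read x, top X: go to r, push X → (r, ε, XZ)
All input consumed; stack is XZ, not empty, and no further ε-move applies.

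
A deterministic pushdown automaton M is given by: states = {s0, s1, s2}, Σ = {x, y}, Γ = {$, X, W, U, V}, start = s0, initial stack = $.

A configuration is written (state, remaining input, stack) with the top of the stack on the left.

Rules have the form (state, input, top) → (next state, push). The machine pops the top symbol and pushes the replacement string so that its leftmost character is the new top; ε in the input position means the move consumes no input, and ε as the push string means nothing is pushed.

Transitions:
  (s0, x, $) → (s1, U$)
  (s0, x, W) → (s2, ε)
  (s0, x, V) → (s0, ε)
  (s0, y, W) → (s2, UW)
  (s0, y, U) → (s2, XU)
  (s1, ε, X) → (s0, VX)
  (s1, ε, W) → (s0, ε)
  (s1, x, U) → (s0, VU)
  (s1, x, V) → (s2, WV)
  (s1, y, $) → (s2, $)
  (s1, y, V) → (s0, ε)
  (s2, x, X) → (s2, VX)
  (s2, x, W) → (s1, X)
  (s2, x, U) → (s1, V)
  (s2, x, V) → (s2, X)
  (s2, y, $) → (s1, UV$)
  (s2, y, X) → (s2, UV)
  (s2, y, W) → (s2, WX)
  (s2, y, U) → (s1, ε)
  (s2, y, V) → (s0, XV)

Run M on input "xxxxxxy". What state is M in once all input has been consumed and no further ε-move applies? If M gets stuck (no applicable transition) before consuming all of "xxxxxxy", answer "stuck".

stuck

(s0, xxxxxxy, $)
  read x, top $: go to s1, push U$ → (s1, xxxxxy, U$)
  read x, top U: go to s0, push VU → (s0, xxxxy, VU$)
  read x, top V: go to s0, push ε → (s0, xxxy, U$)
No transition for (s0, x, top U); M blocks with input xxxy remaining.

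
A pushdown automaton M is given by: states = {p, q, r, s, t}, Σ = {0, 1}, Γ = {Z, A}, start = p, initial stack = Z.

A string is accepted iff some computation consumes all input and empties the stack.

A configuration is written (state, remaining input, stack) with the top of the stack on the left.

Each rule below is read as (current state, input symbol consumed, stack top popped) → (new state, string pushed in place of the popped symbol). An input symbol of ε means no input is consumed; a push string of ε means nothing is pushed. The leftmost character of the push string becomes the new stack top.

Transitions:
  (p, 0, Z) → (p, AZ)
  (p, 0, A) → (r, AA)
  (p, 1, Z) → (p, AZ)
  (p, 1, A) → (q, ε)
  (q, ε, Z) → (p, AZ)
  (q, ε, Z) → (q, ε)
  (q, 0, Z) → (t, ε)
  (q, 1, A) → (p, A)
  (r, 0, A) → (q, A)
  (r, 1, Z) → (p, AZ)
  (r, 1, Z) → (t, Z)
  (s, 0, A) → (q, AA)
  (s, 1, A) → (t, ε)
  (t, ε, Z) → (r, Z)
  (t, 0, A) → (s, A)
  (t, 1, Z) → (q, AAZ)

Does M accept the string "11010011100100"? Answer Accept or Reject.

Reject

No computation consumes all input and empties the stack.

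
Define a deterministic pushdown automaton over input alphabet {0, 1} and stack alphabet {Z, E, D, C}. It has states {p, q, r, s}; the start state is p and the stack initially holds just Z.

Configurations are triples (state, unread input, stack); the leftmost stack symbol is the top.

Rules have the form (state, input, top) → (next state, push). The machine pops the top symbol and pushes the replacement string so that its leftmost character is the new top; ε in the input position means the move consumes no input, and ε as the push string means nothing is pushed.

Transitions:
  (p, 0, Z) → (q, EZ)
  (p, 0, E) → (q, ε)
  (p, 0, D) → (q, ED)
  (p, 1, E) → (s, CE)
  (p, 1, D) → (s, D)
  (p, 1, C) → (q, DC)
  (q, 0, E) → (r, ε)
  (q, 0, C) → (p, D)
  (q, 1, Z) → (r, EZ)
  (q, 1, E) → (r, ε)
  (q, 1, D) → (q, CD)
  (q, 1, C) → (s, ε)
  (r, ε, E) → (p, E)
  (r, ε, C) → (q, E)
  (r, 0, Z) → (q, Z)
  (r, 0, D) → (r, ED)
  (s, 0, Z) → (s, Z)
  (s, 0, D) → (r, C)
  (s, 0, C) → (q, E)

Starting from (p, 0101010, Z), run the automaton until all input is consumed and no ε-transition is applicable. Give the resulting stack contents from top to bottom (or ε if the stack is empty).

Z

(p, 0101010, Z) ⊢ (q, 101010, EZ) ⊢ (r, 01010, Z) ⊢ (q, 1010, Z) ⊢ (r, 010, EZ) ⊢ (p, 010, EZ) ⊢ (q, 10, Z) ⊢ (r, 0, EZ) ⊢ (p, 0, EZ) ⊢ (q, ε, Z)
All input consumed in state q with stack Z.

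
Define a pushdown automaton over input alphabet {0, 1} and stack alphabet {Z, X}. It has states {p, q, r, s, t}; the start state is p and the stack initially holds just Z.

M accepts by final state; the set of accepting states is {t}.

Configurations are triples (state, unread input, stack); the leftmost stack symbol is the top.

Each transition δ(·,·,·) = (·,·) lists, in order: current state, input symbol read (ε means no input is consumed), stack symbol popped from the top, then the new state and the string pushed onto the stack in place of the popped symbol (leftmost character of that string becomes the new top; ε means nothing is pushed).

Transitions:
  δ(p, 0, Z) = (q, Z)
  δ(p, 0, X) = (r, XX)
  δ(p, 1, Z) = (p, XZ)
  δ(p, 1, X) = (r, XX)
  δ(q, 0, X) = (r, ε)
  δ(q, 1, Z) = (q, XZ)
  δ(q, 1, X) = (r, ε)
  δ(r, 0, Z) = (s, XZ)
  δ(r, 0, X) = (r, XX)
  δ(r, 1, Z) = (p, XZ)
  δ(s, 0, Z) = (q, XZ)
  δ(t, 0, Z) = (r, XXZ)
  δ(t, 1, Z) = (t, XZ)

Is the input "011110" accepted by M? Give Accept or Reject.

Reject

No computation consumes all input and reaches a final state.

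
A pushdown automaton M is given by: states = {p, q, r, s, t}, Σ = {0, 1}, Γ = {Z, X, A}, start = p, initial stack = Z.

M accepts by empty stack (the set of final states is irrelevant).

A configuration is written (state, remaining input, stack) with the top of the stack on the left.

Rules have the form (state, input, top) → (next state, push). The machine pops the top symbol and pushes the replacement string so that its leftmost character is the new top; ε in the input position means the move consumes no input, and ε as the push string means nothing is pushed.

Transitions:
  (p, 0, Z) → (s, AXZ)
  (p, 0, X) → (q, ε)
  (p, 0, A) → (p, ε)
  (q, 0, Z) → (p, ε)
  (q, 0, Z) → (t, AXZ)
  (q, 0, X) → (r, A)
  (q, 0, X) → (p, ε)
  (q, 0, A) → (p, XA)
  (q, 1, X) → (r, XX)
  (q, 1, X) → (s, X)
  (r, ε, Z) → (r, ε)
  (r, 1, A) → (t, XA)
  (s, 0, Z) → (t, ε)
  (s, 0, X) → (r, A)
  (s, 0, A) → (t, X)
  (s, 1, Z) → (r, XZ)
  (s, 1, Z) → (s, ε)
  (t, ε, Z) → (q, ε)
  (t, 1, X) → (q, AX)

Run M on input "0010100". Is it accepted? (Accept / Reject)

No computation consumes all input and empties the stack.

Reject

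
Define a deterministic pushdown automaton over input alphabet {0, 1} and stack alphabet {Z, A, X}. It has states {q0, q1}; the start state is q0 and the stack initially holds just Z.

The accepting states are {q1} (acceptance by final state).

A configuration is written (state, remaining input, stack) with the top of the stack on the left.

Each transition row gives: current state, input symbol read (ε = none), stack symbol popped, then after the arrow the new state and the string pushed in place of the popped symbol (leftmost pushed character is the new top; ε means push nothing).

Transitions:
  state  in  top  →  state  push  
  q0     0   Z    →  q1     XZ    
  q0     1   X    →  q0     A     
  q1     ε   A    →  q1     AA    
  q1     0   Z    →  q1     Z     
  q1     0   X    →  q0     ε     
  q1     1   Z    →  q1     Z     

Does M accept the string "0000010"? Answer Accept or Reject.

Reject

(q0, 0000010, Z)
  read 0, top Z: go to q1, push XZ → (q1, 000010, XZ)
  read 0, top X: go to q0, push ε → (q0, 00010, Z)
  read 0, top Z: go to q1, push XZ → (q1, 0010, XZ)
  read 0, top X: go to q0, push ε → (q0, 010, Z)
  read 0, top Z: go to q1, push XZ → (q1, 10, XZ)
No transition applies at (q1, 10, XZ); input not fully consumed.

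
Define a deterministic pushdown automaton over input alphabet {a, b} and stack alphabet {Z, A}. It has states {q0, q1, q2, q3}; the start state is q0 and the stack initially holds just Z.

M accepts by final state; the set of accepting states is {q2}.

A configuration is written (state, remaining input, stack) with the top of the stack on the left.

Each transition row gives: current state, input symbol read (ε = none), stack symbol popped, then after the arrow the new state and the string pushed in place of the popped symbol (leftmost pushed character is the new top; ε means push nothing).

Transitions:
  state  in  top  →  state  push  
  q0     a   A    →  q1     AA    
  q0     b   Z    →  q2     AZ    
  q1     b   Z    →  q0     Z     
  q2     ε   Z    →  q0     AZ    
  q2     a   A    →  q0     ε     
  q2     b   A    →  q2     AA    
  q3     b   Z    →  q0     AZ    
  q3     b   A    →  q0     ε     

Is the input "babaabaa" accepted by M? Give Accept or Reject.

Reject

(q0, babaabaa, Z) ⊢ (q2, abaabaa, AZ) ⊢ (q0, baabaa, Z) ⊢ (q2, aabaa, AZ) ⊢ (q0, abaa, Z)
No transition applies at (q0, abaa, Z); input not fully consumed.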